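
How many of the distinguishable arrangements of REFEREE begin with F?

15

Fix F in the first position and arrange the remaining 6 letters.
Those 6 letters have E appearing 4 times and R appearing twice, giving (6)!/(4!·2!) = 15.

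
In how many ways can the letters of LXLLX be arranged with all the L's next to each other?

Treat the 3 copies of L as a single block. The multiset to arrange is then {LLL, X, X}, 3 items in all.
That gives (3)!/(2!) = 3 arrangements.

3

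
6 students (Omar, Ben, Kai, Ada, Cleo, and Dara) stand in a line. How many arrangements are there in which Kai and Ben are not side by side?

There are 6! = 720 arrangements in all. If Kai and Ben are adjacent, merging them into one block gives 2·(5)! = 240 arrangements.
So 720 − 240 = 480 arrangements keep them apart.

480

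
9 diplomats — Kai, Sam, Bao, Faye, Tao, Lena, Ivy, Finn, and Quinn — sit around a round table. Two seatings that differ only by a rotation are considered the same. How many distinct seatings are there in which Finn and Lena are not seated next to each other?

All circular seatings of 9 people number (8)! = 40320.
Seatings with Finn beside Lena: treat them as a block with 2 internal orders, giving 2 × (7)! = 10080.
Subtracting, 40320 − 10080 = 30240.

30240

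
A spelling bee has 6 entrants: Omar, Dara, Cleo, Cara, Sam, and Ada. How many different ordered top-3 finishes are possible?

120

This is an ordered selection of 3 from 6: P(6,3).
That gives 6 × 5 × 4 = 120.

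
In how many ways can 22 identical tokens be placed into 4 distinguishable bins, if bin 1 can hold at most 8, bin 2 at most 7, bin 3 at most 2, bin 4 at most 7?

10

By stars and bars, unrestricted non-negative solutions to x_1+…+x_4 = 22 number C(22+3,3) = 2300.
Subtract solutions that violate a single cap (substitute x_i' = x_i − (cap_i+1)): x_1 ≥ 9 gives C(16,3) = 560; x_2 ≥ 8 gives C(17,3) = 680; x_3 ≥ 3 gives C(22,3) = 1540; x_4 ≥ 8 gives C(17,3) = 680. Together 3460.
Add back pairs where two caps are both exceeded: 56 + 286 + 56 + 364 + 84 + 364 = 1210.
Subtract triples: 10 + 0 + 10 + 20 = 40.
By inclusion–exclusion the count is 2300 − 3460 + 1210 − 40 = 10.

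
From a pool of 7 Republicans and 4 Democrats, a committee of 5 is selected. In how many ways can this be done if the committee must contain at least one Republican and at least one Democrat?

441

With no constraint there are C(11,5) = 462 possible selections.
Subtract selections that omit an entire group: no Republicans → C(4,5) = 0; no Democrats → C(7,5) = 21.
Both groups omitted at once is impossible, so 462 − 21 = 441.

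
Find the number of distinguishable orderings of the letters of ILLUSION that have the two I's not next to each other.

7560

There are 8!/(2!·2!) = 10080 arrangements of ILLUSION in total.
If the two I's are adjacent, glue them into one block, leaving 7 items to arrange: (7)!/(2!) = 2520 ways.
Hence 10080 − 2520 = 7560.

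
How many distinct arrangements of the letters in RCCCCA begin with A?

Fix A in the first position and arrange the remaining 5 letters.
Those 5 letters have C appearing 4 times, giving (5)!/(4!) = 5.

5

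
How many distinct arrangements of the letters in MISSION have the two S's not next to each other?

There are 7!/(2!·2!) = 1260 arrangements of MISSION in total.
If the two S's are adjacent, glue them into one block, leaving 6 items to arrange: (6)!/(2!) = 360 ways.
Hence 1260 − 360 = 900.

900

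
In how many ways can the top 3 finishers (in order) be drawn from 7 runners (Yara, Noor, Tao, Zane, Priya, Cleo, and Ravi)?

210

There are 7 choices for 1st place, 6 for 2nd, and 5 for 3rd.
That gives 7 × 6 × 5 = 210.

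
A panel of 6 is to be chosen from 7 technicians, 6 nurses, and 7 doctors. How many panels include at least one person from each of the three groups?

With no constraint there are C(20,6) = 38760 possible selections.
Selections missing a whole group: no technicians → C(13,6) = 1716; no nurses → C(14,6) = 3003; no doctors → C(13,6) = 1716.
Add back selections omitting two groups (i.e. drawn from a single group): C(7,6) + C(6,6) + C(7,6) = 15.
By inclusion–exclusion: 38760 − 6435 + 15 = 32340.

32340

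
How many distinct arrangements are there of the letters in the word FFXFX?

FFXFX has 5 letters with F appearing 3 times and X appearing twice.
So there are 5! / (3!·2!) = 10 distinguishable arrangements.

10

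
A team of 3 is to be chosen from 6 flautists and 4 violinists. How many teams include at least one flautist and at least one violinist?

96

Unrestricted: C(10,3) = 120 ways to pick any 3 of the 10.
Subtract selections that omit an entire group: no flautists → C(4,3) = 4; no violinists → C(6,3) = 20.
Both groups omitted at once is impossible, so 120 − 24 = 96.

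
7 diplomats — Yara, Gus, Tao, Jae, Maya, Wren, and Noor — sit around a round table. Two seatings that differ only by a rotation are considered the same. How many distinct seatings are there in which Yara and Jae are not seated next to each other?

Without the restriction there are (6)! = 720 seatings.
Those with Yara next to Jae: fuse the pair into one unit and seat 6 units around a circle — 2·(5)! = 240.
Subtracting, 720 − 240 = 480.

480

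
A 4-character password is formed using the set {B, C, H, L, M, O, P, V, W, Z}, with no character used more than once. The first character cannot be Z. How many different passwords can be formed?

4536

The first character has 10−1 = 9 choices (anything except Z).
The remaining 3 characters are filled from the other 9 symbols without repetition: 9 × 8 × 7 = 504.
Total: 9 × 504 = 4536.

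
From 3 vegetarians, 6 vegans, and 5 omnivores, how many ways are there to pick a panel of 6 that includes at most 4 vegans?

2954

Split by how many vegans are chosen (0 through 4).
Sum: C(6,0)·C(8,6) + C(6,1)·C(8,5) + C(6,2)·C(8,4) + C(6,3)·C(8,3) + C(6,4)·C(8,2) = 28 + 336 + 1050 + 1120 + 420 = 2954.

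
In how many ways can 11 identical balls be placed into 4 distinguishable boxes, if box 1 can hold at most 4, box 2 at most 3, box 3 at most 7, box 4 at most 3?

60

Ignoring the caps, the number of non-negative solutions to x_1+…+x_4 = 11 is C(14,3) = 364.
Subtract solutions that violate a single cap (substitute x_i' = x_i − (cap_i+1)): x_1 ≥ 5 gives C(9,3) = 84; x_2 ≥ 4 gives C(10,3) = 120; x_3 ≥ 8 gives C(6,3) = 20; x_4 ≥ 4 gives C(10,3) = 120. Together 344.
Add back pairs where two caps are both exceeded: 10 + 0 + 10 + 0 + 20 + 0 = 40.
By inclusion–exclusion the count is 364 − 344 + 40 = 60.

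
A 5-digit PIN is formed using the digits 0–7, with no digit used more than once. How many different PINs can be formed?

6720

Choose and order 5 of the 8 symbols: the first digit has 8 options, the next 7, and so on down to 4.
That product is 8 × 7 × 6 × 5 × 4 = 6720.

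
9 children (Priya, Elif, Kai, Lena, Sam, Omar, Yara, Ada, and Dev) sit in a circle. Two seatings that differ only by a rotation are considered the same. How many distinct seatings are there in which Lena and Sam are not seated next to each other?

All circular seatings of 9 people number (8)! = 40320.
Those with Lena next to Sam: fuse the pair into one unit and seat 8 units around a circle — 2·(7)! = 10080.
Subtracting, 40320 − 10080 = 30240.

30240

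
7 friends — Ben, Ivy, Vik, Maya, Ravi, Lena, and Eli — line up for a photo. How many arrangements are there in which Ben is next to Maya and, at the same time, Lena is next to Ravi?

480

Treat {Ben,Maya} as one block (2 orders) and {Lena,Ravi} as another (2 orders).
That leaves 5 units to arrange: 2 × 2 × 5! = 4 × 120 = 480.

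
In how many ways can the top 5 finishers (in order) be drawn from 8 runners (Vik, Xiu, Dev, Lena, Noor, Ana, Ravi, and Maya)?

6720

This is an ordered selection of 5 from 8: P(8,5).
That gives 8 × 7 × 6 × 5 × 4 = 6720.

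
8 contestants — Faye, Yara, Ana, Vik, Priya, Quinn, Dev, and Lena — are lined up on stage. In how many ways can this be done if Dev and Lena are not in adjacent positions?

There are 8! = 40320 arrangements in all. If Dev and Lena are adjacent, merging them into one block gives 2·(7)! = 10080 arrangements.
Complementary counting: 40320 − 10080 = 30240.

30240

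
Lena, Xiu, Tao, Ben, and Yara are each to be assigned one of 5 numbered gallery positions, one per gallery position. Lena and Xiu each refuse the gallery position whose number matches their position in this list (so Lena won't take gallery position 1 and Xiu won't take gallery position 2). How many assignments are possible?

Let Aᵢ (for i ∈ {1, 2}) be the placements that put person i in their forbidden gallery position. Any j of these fix j positions, leaving (5−j)! ways to fill the rest, and there are C(2,j) ways to pick which j.
By inclusion–exclusion, the number of valid placements is Σ_{j=0}^{2} (−1)^j C(2,j)·(5−j)!.
Computing: 120 − 48 + 6 = 78.

78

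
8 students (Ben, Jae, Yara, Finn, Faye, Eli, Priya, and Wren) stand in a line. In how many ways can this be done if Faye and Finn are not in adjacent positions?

There are 8! = 40320 arrangements in all. If Faye and Finn are adjacent, merging them into one block gives 2·(7)! = 10080 arrangements.
Complementary counting: 40320 − 10080 = 30240.

30240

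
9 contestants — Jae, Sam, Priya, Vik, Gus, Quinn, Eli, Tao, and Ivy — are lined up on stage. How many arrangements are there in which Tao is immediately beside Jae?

Glue Tao and Jae into one block (2 internal orders), leaving 8 units to arrange in a row.
That gives 2 × 8! = 2 × 40320 = 80640.

80640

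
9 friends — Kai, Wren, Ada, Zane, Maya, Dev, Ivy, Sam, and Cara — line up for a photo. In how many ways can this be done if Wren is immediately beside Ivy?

80640

Glue Wren and Ivy into one block (2 internal orders), leaving 8 units to arrange in a row.
That gives 2 × 8! = 2 × 40320 = 80640.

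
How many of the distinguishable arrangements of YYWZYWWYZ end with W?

420

Fix W in the last position and arrange the remaining 8 letters.
Those 8 letters have W appearing twice, Y appearing 4 times, and Z appearing twice, giving (8)!/(4!·2!·2!) = 420.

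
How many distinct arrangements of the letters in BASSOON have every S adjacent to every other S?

360

Treat the 2 copies of S as a single block. The multiset to arrange is then {SS, A, B, N, O, O}, 6 items in all.
That gives (6)!/(2!) = 360 arrangements.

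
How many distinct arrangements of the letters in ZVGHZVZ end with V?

With the last slot taken by V, it remains to arrange the other 6 letters (ZGHZVZ).
Those 6 letters have Z appearing 3 times, giving (6)!/(3!) = 120.

120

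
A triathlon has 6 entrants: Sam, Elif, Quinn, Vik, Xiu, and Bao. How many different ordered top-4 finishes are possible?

360

This is an ordered selection of 4 from 6: P(6,4).
That gives 6 × 5 × 4 × 3 = 360.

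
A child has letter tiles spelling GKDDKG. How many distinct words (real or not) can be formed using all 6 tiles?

90

Letter multiplicities in GKDDKG: D×2, G×2, K×2.
Dividing 6! = 720 by 2!·2!·2! = 8 for the repeated letters gives 90.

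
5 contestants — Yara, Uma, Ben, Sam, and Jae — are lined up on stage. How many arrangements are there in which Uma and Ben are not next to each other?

72

There are 5! = 120 arrangements in all. If Uma and Ben are adjacent, merging them into one block gives 2·(4)! = 48 arrangements.
Complementary counting: 120 − 48 = 72.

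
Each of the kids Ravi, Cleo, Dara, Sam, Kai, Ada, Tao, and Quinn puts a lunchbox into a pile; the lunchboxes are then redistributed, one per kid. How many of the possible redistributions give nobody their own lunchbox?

Let Aᵢ be the assignments in which kid i gets their own lunchbox. We want the size of the complement of A₁∪…∪A_8.
By inclusion–exclusion this is Σ_{j=0}^{8} (−1)^j C(8,j)·(8−j)!.
Computing: 40320 − 40320 + 20160 − 6720 + 1680 − 336 + 56 − 8 + 1 = 14833.

14833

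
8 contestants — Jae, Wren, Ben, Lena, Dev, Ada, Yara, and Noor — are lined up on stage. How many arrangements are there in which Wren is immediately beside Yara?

10080

Treat {Wren, Yara} as a single unit. There are 7 units to order, and the pair itself can be ordered 2 ways.
So the count is 2·(7)! = 10080.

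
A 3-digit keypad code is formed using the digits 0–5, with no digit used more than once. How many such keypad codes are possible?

Choose and order 3 of the 6 symbols: the first digit has 6 options, the next 5, then 4.
6 × 5 × 4 = 120.

120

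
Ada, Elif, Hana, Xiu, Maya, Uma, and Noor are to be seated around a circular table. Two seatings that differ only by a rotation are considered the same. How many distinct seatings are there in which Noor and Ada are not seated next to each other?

480

Without the restriction there are (6)! = 720 seatings.
Seatings with Noor beside Ada: treat them as a block with 2 internal orders, giving 2 × (5)! = 240.
Subtracting, 720 − 240 = 480.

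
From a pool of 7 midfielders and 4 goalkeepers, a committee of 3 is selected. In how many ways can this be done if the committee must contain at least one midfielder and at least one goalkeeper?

126

With no constraint there are C(11,3) = 165 possible selections.
Subtract selections that omit an entire group: no midfielders → C(4,3) = 4; no goalkeepers → C(7,3) = 35.
Both groups omitted at once is impossible, so 165 − 39 = 126.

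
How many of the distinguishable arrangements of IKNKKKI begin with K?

Fix K in the first position and arrange the remaining 6 letters.
Those 6 letters have I appearing twice and K appearing 3 times, giving (6)!/(3!·2!) = 60.

60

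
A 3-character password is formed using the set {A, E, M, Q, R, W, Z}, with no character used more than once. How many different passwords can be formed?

210

With no repetition, fill the 3 characters in order: 7 choices, then 6, down to 5.
7 × 6 × 5 = 210.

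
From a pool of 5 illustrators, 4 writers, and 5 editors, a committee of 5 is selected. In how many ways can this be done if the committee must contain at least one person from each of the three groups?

With no constraint there are C(14,5) = 2002 possible selections.
Selections missing a whole group: no illustrators → C(9,5) = 126; no writers → C(10,5) = 252; no editors → C(9,5) = 126.
Add back selections omitting two groups (i.e. drawn from a single group): C(5,5) + C(4,5) + C(5,5) = 2.
By inclusion–exclusion: 2002 − 504 + 2 = 1500.

1500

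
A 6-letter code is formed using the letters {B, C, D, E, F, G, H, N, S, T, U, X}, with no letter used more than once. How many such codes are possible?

665280

This is a permutation of 6 out of 12: P(12,6) = 12!/6!.
12 × 11 × 10 × 9 × 8 × 7 = 665280.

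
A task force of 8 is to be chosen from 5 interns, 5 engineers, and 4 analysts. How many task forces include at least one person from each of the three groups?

2940

With no constraint there are C(14,8) = 3003 possible selections.
Selections missing a whole group: no interns → C(9,8) = 9; no engineers → C(9,8) = 9; no analysts → C(10,8) = 45.
Add back selections omitting two groups (i.e. drawn from a single group): C(5,8) + C(5,8) + C(4,8) = 0.
By inclusion–exclusion: 3003 − 63 + 0 = 2940.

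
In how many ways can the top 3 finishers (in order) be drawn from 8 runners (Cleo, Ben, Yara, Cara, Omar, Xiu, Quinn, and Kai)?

There are 8 choices for 1st place, 7 for 2nd, and 6 for 3rd.
That gives 8 × 7 × 6 = 336.

336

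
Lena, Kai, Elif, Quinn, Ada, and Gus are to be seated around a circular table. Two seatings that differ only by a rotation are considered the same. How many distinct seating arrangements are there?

Fix one person's seat to break rotational symmetry; the remaining 5 people can be arranged in (5)! = 120 ways.

120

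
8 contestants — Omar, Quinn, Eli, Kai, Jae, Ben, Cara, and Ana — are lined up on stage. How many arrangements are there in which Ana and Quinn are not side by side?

30240

Of the 8! = 40320 arrangements, those with Ana and Quinn adjacent number 2 × 7! = 10080 (treat the pair as a block with 2 internal orders).
So 40320 − 10080 = 30240 arrangements keep them apart.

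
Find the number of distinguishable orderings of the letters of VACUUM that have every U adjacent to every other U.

120

Treat the 2 copies of U as a single block. The multiset to arrange is then {UU, A, C, M, V}, 5 items in all.
All 5 items are distinct, so there are (5)! = 120 arrangements.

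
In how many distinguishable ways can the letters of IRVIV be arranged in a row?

30

Letter multiplicities in IRVIV: I×2, R×1, V×2.
The number of distinct arrangements is 5!/(2!·2!) = 120/4 = 30.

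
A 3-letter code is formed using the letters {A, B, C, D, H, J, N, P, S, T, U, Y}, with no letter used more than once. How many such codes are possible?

With no repetition, fill the 3 letters in order: 12 choices, then 11, down to 10.
That product is 12 × 11 × 10 = 1320.

1320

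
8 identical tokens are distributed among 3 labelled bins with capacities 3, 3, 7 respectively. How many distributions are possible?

Without the upper bounds there are C(10,2) = 45 ways to split 8 among 3 bins.
Subtract solutions that violate a single cap (substitute x_i' = x_i − (cap_i+1)): x_1 ≥ 4 gives C(6,2) = 15; x_2 ≥ 4 gives C(6,2) = 15; x_3 ≥ 8 gives C(2,2) = 1. Together 31.
Add back pairs where two caps are both exceeded: 1 + 0 + 0 = 1.
By inclusion–exclusion the count is 45 − 31 + 1 = 15.

15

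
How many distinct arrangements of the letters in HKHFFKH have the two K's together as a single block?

Treat the 2 copies of K as a single block. The multiset to arrange is then {KK, F, F, H, H, H}, 6 items in all.
That gives (6)!/(3!·2!) = 60 arrangements.

60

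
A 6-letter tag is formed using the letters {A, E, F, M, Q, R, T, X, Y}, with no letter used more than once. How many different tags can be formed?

60480

With no repetition, fill the 6 letters in order: 9 choices, then 8, down to 4.
That product is 9 × 8 × 7 × 6 × 5 × 4 = 60480.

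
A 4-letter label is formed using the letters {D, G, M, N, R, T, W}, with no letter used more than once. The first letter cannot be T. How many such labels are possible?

The first letter has 7−1 = 6 choices (anything except T).
The remaining 3 letters are filled from the other 6 symbols without repetition: 6 × 5 × 4 = 120.
Total: 6 × 120 = 720.

720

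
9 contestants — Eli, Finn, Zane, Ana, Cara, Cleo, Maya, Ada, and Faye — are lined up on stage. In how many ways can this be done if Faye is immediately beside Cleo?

Place the 7 others and the Faye-Cleo pair as 8 objects in a line; the pair has 2 internal arrangements.
That gives 2 × 8! = 2 × 40320 = 80640.

80640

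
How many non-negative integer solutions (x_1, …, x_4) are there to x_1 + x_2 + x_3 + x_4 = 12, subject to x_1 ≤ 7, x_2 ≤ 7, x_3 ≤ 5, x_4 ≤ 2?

109

Without the upper bounds there are C(15,3) = 455 ways to split 12 among 4 variables.
Subtract solutions that violate a single cap (substitute x_i' = x_i − (cap_i+1)): x_1 ≥ 8 gives C(7,3) = 35; x_2 ≥ 8 gives C(7,3) = 35; x_3 ≥ 6 gives C(9,3) = 84; x_4 ≥ 3 gives C(12,3) = 220. Together 374.
Add back pairs where two caps are both exceeded: 0 + 0 + 4 + 0 + 4 + 20 = 28.
By inclusion–exclusion the count is 455 − 374 + 28 = 109.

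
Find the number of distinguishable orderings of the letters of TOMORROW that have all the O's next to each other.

Treat the 3 copies of O as a single block. The multiset to arrange is then {OOO, M, R, R, T, W}, 6 items in all.
That gives (6)!/(2!) = 360 arrangements.

360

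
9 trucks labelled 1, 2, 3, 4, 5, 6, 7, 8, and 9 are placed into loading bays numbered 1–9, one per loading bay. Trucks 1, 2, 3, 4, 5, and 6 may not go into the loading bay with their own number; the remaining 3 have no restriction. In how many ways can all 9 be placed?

Let Aᵢ (for 1 ≤ i ≤ 6) be the placements that put truck i in its forbidden loading bay. Any j of these fix j positions, leaving (9−j)! ways to fill the rest, and there are C(6,j) ways to pick which j.
By inclusion–exclusion, the number of valid placements is Σ_{j=0}^{6} (−1)^j C(6,j)·(9−j)!.
Computing: 362880 − 241920 + 75600 − 14400 + 1800 − 144 + 6 = 183822.

183822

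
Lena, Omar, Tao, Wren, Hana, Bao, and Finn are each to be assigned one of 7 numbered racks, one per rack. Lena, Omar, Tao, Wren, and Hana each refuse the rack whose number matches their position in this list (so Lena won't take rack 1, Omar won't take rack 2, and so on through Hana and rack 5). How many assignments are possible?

Let Aᵢ (for 1 ≤ i ≤ 5) be the placements that put person i in their forbidden rack. Any j of these fix j positions, leaving (7−j)! ways to fill the rest, and there are C(5,j) ways to pick which j.
By inclusion–exclusion, the number of valid placements is Σ_{j=0}^{5} (−1)^j C(5,j)·(7−j)!.
Computing: 5040 − 3600 + 1200 − 240 + 30 − 2 = 2428.

2428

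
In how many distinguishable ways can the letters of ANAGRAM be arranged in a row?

840

The 7 letters of ANAGRAM have repeats: A appearing 3 times.
The number of distinct arrangements is 7!/(3!) = 5040/6 = 840.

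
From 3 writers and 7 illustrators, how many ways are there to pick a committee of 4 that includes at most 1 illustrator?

Split by how many illustrators are chosen (0 through 1).
Sum: C(7,0)·C(3,4) + C(7,1)·C(3,3) = 0 + 7 = 7.

7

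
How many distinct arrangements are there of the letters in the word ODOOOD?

15

Letter multiplicities in ODOOOD: D×2, O×4.
So there are 6! / (4!·2!) = 15 distinguishable arrangements.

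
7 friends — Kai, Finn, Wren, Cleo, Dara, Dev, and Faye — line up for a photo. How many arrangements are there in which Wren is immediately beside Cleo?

Glue Wren and Cleo into one block (2 internal orders), leaving 6 units to arrange in a row.
So the count is 2·(6)! = 1440.

1440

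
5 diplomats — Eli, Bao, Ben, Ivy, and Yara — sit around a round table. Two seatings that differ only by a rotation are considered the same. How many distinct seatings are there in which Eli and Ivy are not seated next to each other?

12

All circular seatings of 5 people number (4)! = 24.
Seatings with Eli beside Ivy: treat them as a block with 2 internal orders, giving 2 × (3)! = 12.
Subtracting, 24 − 12 = 12.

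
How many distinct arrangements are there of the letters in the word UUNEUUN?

105

Letter multiplicities in UUNEUUN: E×1, N×2, U×4.
Dividing 7! = 5040 by 4!·2! = 48 for the repeated letters gives 105.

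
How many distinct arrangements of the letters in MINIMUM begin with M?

Fix M in the first position and arrange the remaining 6 letters.
Those 6 letters have I appearing twice and M appearing twice, giving (6)!/(2!·2!) = 180.

180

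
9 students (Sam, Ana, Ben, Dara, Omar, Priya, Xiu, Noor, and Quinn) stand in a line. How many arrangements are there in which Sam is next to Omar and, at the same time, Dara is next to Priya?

20160

Treat {Sam,Omar} as one block (2 orders) and {Dara,Priya} as another (2 orders).
That leaves 7 units to arrange: 2 × 2 × 7! = 4 × 5040 = 20160.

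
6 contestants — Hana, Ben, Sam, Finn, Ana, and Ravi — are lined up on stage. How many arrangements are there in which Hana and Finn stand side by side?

Place the 4 others and the Hana-Finn pair as 5 objects in a line; the pair has 2 internal arrangements.
So the count is 2·(5)! = 240.

240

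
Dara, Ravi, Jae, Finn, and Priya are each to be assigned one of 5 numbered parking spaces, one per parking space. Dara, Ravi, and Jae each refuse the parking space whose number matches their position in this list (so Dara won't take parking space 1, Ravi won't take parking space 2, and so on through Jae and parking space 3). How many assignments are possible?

Let Aᵢ (for i ∈ {1, 2, 3}) be the placements that put person i in their forbidden parking space. Any j of these fix j positions, leaving (5−j)! ways to fill the rest, and there are C(3,j) ways to pick which j.
By inclusion–exclusion, the number of valid placements is Σ_{j=0}^{3} (−1)^j C(3,j)·(5−j)!.
Computing: 120 − 72 + 18 − 2 = 64.

64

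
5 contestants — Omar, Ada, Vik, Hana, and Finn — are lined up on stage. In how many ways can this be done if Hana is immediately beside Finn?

Glue Hana and Finn into one block (2 internal orders), leaving 4 units to arrange in a row.
So the count is 2·(4)! = 48.

48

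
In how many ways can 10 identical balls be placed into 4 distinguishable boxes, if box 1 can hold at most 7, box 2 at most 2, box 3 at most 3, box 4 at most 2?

26

By stars and bars, unrestricted non-negative solutions to x_1+…+x_4 = 10 number C(10+3,3) = 286.
Subtract solutions that violate a single cap (substitute x_i' = x_i − (cap_i+1)): x_1 ≥ 8 gives C(5,3) = 10; x_2 ≥ 3 gives C(10,3) = 120; x_3 ≥ 4 gives C(9,3) = 84; x_4 ≥ 3 gives C(10,3) = 120. Together 334.
Add back pairs where two caps are both exceeded: 0 + 0 + 0 + 20 + 35 + 20 = 75.
Subtract triples: 0 + 0 + 0 + 1 = 1.
By inclusion–exclusion the count is 286 − 334 + 75 − 1 = 26.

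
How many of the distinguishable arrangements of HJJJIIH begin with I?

60

With the first slot taken by I, it remains to arrange the other 6 letters (HJJJIH).
Those 6 letters have H appearing twice and J appearing 3 times, giving (6)!/(3!·2!) = 60.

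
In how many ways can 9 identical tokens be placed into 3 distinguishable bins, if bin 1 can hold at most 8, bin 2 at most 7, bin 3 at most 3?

Ignoring the caps, the number of non-negative solutions to x_1+…+x_3 = 9 is C(11,2) = 55.
Subtract solutions that violate a single cap (substitute x_i' = x_i − (cap_i+1)): x_1 ≥ 9 gives C(2,2) = 1; x_2 ≥ 8 gives C(3,2) = 3; x_3 ≥ 4 gives C(7,2) = 21. Together 25.
No two caps can be exceeded simultaneously, so the pair terms are all 0.
By inclusion–exclusion the count is 55 − 25 + 0 = 30.

30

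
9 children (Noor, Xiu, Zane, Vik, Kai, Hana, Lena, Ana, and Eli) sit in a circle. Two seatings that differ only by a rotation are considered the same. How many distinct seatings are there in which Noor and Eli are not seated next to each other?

All circular seatings of 9 people number (8)! = 40320.
Seatings with Noor beside Eli: treat them as a block with 2 internal orders, giving 2 × (7)! = 10080.
Subtracting, 40320 − 10080 = 30240.

30240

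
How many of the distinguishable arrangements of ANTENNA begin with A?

With the first slot taken by A, it remains to arrange the other 6 letters (NTENNA).
Those 6 letters have N appearing 3 times, giving (6)!/(3!) = 120.

120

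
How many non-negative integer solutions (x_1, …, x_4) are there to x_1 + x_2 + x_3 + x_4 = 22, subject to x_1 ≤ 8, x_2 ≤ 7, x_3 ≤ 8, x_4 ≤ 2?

19

By stars and bars, unrestricted non-negative solutions to x_1+…+x_4 = 22 number C(22+3,3) = 2300.
Subtract solutions that violate a single cap (substitute x_i' = x_i − (cap_i+1)): x_1 ≥ 9 gives C(16,3) = 560; x_2 ≥ 8 gives C(17,3) = 680; x_3 ≥ 9 gives C(16,3) = 560; x_4 ≥ 3 gives C(22,3) = 1540. Together 3340.
Add back pairs where two caps are both exceeded: 56 + 35 + 286 + 56 + 364 + 286 = 1083.
Subtract triples: 0 + 10 + 4 + 10 = 24.
By inclusion–exclusion the count is 2300 − 3340 + 1083 − 24 = 19.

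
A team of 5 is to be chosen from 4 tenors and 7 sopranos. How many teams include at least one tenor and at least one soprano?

441

With no constraint there are C(11,5) = 462 possible selections.
Subtract selections that omit an entire group: no tenors → C(7,5) = 21; no sopranos → C(4,5) = 0.
Both groups omitted at once is impossible, so 462 − 21 = 441.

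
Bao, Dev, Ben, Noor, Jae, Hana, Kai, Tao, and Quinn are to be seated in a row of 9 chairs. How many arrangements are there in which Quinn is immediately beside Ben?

80640

Glue Quinn and Ben into one block (2 internal orders), leaving 8 units to arrange in a row.
So the count is 2·(8)! = 80640.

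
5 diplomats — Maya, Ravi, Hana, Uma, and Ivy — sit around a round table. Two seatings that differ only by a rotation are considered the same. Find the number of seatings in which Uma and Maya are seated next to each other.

12

Glue Uma and Maya into a block (2 internal orders). Seating 4 units around a circle gives (3)! arrangements.
So 2 × (3)! = 2 × 6 = 12.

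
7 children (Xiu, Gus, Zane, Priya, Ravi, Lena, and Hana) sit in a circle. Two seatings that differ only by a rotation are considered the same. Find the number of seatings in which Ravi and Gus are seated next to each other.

240

Glue Ravi and Gus into a block (2 internal orders). Seating 6 units around a circle gives (5)! arrangements.
So 2 × (5)! = 2 × 120 = 240.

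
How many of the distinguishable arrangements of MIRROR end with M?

20

Fix M in the last position and arrange the remaining 5 letters.
Those 5 letters have R appearing 3 times, giving (5)!/(3!) = 20.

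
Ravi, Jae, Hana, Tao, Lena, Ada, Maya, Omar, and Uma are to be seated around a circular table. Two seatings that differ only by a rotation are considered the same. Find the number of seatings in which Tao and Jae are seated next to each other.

Treat {Tao, Jae} as one unit (2 internal orders) and seat the resulting 8 units around the table: (7)! circular arrangements.
So 2 × (7)! = 2 × 5040 = 10080.

10080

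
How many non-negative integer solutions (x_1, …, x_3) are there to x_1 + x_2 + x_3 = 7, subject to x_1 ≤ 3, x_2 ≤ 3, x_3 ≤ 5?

13

Without the upper bounds there are C(9,2) = 36 ways to split 7 among 3 variables.
Subtract solutions that violate a single cap (substitute x_i' = x_i − (cap_i+1)): x_1 ≥ 4 gives C(5,2) = 10; x_2 ≥ 4 gives C(5,2) = 10; x_3 ≥ 6 gives C(3,2) = 3. Together 23.
No two caps can be exceeded simultaneously, so the pair terms are all 0.
By inclusion–exclusion the count is 36 − 23 + 0 = 13.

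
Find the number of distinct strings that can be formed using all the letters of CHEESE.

120

CHEESE has 6 letters with E appearing 3 times.
So there are 6! / (3!) = 120 distinguishable arrangements.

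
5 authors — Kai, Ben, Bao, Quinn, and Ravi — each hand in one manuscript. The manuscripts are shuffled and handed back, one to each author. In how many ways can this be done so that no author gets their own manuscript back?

44

Count assignments avoiding every fixed point. For any j of the 5 authors fixed to their own manuscript, the other 5−j can be arranged in (5−j)! ways.
By inclusion–exclusion this is Σ_{j=0}^{5} (−1)^j C(5,j)·(5−j)!.
Computing: 120 − 120 + 60 − 20 + 5 − 1 = 44.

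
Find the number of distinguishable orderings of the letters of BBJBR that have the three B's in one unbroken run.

Treat the 3 copies of B as a single block. The multiset to arrange is then {BBB, J, R}, 3 items in all.
All 3 items are distinct, so there are (3)! = 6 arrangements.

6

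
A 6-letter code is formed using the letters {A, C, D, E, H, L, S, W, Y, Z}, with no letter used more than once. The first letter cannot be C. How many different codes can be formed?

The first letter has 10−1 = 9 choices (anything except C).
The remaining 5 letters are filled from the other 9 symbols without repetition: 9 × 8 × 7 × 6 × 5 = 15120.
Total: 9 × 15120 = 136080.

136080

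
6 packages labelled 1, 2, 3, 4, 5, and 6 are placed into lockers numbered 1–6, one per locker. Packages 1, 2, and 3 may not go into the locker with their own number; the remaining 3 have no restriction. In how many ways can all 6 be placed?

426

Let Aᵢ (for i ∈ {1, 2, 3}) be the placements that put package i in its forbidden locker. Any j of these fix j positions, leaving (6−j)! ways to fill the rest, and there are C(3,j) ways to pick which j.
By inclusion–exclusion, the number of valid placements is Σ_{j=0}^{3} (−1)^j C(3,j)·(6−j)!.
Computing: 720 − 360 + 72 − 6 = 426.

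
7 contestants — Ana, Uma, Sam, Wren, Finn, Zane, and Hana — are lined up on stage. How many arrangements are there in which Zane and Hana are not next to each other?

3600

There are 7! = 5040 arrangements in all. If Zane and Hana are adjacent, merging them into one block gives 2·(6)! = 1440 arrangements.
Complementary counting: 5040 − 1440 = 3600.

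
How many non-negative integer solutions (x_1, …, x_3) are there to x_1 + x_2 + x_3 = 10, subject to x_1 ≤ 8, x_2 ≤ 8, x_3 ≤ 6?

50

Ignoring the caps, the number of non-negative solutions to x_1+…+x_3 = 10 is C(12,2) = 66.
Subtract solutions that violate a single cap (substitute x_i' = x_i − (cap_i+1)): x_1 ≥ 9 gives C(3,2) = 3; x_2 ≥ 9 gives C(3,2) = 3; x_3 ≥ 7 gives C(5,2) = 10. Together 16.
No two caps can be exceeded simultaneously, so the pair terms are all 0.
By inclusion–exclusion the count is 66 − 16 + 0 = 50.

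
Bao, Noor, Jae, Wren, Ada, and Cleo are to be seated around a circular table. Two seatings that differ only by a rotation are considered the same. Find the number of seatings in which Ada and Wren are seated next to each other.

48

Glue Ada and Wren into a block (2 internal orders). Seating 5 units around a circle gives (4)! arrangements.
So 2 × (4)! = 2 × 24 = 48.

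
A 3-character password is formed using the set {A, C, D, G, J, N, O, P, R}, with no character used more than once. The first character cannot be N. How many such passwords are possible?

448

The first character has 9−1 = 8 choices (anything except N).
The remaining 2 characters are filled from the other 8 symbols without repetition: 8 × 7 = 56.
Total: 8 × 56 = 448.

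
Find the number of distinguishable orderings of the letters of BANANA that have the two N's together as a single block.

Treat the 2 copies of N as a single block. The multiset to arrange is then {NN, A, A, A, B}, 5 items in all.
That gives (5)!/(3!) = 20 arrangements.

20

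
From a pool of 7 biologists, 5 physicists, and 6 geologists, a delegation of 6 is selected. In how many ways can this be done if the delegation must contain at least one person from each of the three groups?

15470

With no constraint there are C(18,6) = 18564 possible selections.
Selections missing a whole group: no biologists → C(11,6) = 462; no physicists → C(13,6) = 1716; no geologists → C(12,6) = 924.
Add back selections omitting two groups (i.e. drawn from a single group): C(7,6) + C(5,6) + C(6,6) = 8.
By inclusion–exclusion: 18564 − 3102 + 8 = 15470.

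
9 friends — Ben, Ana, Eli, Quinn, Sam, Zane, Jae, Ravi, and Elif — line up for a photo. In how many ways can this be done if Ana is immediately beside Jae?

80640

Glue Ana and Jae into one block (2 internal orders), leaving 8 units to arrange in a row.
So the count is 2·(8)! = 80640.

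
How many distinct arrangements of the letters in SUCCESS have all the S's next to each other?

Treat the 3 copies of S as a single block. The multiset to arrange is then {SSS, C, C, E, U}, 5 items in all.
That gives (5)!/(2!) = 60 arrangements.

60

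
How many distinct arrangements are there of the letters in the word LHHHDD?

The 6 letters of LHHHDD have repeats: D appearing twice and H appearing 3 times.
So there are 6! / (3!·2!) = 60 distinguishable arrangements.

60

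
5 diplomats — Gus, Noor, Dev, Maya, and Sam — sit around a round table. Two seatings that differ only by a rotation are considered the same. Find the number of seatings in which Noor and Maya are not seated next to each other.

12

All circular seatings of 5 people number (4)! = 24.
Seatings with Noor beside Maya: treat them as a block with 2 internal orders, giving 2 × (3)! = 12.
Subtracting, 24 − 12 = 12.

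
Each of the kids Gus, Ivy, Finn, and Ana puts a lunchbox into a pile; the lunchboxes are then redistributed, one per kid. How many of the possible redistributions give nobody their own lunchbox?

This is the derangement count D_4: permutations of 4 items with no fixed point.
By inclusion–exclusion this is Σ_{j=0}^{4} (−1)^j C(4,j)·(4−j)!.
Computing: 24 − 24 + 12 − 4 + 1 = 9.

9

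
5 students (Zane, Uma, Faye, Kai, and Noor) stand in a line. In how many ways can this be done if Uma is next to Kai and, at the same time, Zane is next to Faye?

24

Treat {Uma,Kai} as one block (2 orders) and {Zane,Faye} as another (2 orders).
That leaves 3 units to arrange: 2 × 2 × 3! = 4 × 6 = 24.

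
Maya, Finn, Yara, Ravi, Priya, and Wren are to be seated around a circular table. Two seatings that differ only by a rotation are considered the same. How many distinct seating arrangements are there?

120

Seat Maya anywhere (absorbing the rotational symmetry), then permute the other 5: (5)! = 120.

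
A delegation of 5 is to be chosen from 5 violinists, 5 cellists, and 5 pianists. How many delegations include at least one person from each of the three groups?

Unrestricted: C(15,5) = 3003 ways to pick any 5 of the 15.
Selections missing a whole group: no violinists → C(10,5) = 252; no cellists → C(10,5) = 252; no pianists → C(10,5) = 252.
Add back selections omitting two groups (i.e. drawn from a single group): C(5,5) + C(5,5) + C(5,5) = 3.
By inclusion–exclusion: 3003 − 756 + 3 = 2250.

2250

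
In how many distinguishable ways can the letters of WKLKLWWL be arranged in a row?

Letter multiplicities in WKLKLWWL: K×2, L×3, W×3.
Dividing 8! = 40320 by 3!·3!·2! = 72 for the repeated letters gives 560.

560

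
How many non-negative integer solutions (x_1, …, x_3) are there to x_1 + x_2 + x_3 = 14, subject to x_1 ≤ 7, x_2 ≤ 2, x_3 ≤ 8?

By stars and bars, unrestricted non-negative solutions to x_1+…+x_3 = 14 number C(14+2,2) = 120.
Subtract solutions that violate a single cap (substitute x_i' = x_i − (cap_i+1)): x_1 ≥ 8 gives C(8,2) = 28; x_2 ≥ 3 gives C(13,2) = 78; x_3 ≥ 9 gives C(7,2) = 21. Together 127.
Add back pairs where two caps are both exceeded: 10 + 0 + 6 = 16.
By inclusion–exclusion the count is 120 − 127 + 16 = 9.

9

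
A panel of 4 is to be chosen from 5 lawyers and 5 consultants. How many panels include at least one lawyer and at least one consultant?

Unrestricted: C(10,4) = 210 ways to pick any 4 of the 10.
Subtract selections that omit an entire group: no lawyers → C(5,4) = 5; no consultants → C(5,4) = 5.
Both groups omitted at once is impossible, so 210 − 10 = 200.

200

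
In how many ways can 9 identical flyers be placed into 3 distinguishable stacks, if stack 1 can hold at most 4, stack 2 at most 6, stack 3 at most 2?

9

Without the upper bounds there are C(11,2) = 55 ways to split 9 among 3 stacks.
Subtract solutions that violate a single cap (substitute x_i' = x_i − (cap_i+1)): x_1 ≥ 5 gives C(6,2) = 15; x_2 ≥ 7 gives C(4,2) = 6; x_3 ≥ 3 gives C(8,2) = 28. Together 49.
Add back pairs where two caps are both exceeded: 0 + 3 + 0 = 3.
By inclusion–exclusion the count is 55 − 49 + 3 = 9.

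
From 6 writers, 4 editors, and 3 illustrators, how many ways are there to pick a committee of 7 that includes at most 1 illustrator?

750

Split by how many illustrators are chosen (0 through 1).
Sum: C(3,0)·C(10,7) + C(3,1)·C(10,6) = 120 + 630 = 750.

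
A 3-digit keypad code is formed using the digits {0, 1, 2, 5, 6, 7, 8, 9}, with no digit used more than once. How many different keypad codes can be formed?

This is a permutation of 3 out of 8: P(8,3) = 8!/5!.
8 × 7 × 6 = 336.

336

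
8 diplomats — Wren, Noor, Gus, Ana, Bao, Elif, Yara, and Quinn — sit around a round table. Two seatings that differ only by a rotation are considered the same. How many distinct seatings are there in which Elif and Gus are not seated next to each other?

3600

All circular seatings of 8 people number (7)! = 5040.
Those with Elif next to Gus: fuse the pair into one unit and seat 7 units around a circle — 2·(6)! = 1440.
Subtracting, 5040 − 1440 = 3600.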